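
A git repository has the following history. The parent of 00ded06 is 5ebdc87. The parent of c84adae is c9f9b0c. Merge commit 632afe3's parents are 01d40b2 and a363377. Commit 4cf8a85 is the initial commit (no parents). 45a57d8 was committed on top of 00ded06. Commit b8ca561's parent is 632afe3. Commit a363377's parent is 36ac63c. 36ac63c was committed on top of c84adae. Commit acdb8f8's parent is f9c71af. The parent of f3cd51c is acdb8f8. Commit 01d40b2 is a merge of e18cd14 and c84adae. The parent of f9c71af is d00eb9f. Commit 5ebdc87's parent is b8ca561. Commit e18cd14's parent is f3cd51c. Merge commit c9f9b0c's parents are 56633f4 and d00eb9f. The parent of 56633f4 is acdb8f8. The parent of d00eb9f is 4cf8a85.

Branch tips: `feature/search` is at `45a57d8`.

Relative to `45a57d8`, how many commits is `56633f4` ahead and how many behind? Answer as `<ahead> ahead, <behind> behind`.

Reachable from 56633f4: {4cf8a85, 56633f4, acdb8f8, d00eb9f, f9c71af}.
Reachable from 45a57d8: {00ded06, 01d40b2, 36ac63c, 45a57d8, 4cf8a85, 56633f4, 5ebdc87, 632afe3, a363377, acdb8f8, b8ca561, c84adae, c9f9b0c, d00eb9f, e18cd14, f3cd51c, f9c71af}.
Only in 56633f4's history (ahead): {} — 0.
Only in 45a57d8's history (behind): {00ded06, 01d40b2, 36ac63c, 45a57d8, 5ebdc87, 632afe3, a363377, b8ca561, c84adae, c9f9b0c, e18cd14, f3cd51c} — 12.

0 ahead, 12 behind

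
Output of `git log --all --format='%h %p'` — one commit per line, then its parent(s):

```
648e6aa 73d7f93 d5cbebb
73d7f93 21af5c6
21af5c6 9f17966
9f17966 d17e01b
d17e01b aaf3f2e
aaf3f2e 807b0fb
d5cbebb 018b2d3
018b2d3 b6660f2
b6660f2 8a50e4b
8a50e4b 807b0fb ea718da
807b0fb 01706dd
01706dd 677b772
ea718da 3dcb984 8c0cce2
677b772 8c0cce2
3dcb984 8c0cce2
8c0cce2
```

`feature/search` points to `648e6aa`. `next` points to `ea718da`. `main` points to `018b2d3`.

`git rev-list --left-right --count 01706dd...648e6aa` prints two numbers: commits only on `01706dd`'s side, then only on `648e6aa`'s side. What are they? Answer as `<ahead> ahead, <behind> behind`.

Reachable from 01706dd: {01706dd, 677b772, 8c0cce2}.
Reachable from 648e6aa: {01706dd, 018b2d3, 21af5c6, 3dcb984, 648e6aa, 677b772, 73d7f93, 807b0fb, 8a50e4b, 8c0cce2, 9f17966, aaf3f2e, b6660f2, d17e01b, d5cbebb, ea718da}.
Only in 01706dd's history (ahead): {} — 0.
Only in 648e6aa's history (behind): {018b2d3, 21af5c6, 3dcb984, 648e6aa, 73d7f93, 807b0fb, 8a50e4b, 9f17966, aaf3f2e, b6660f2, d17e01b, d5cbebb, ea718da} — 13.

0 ahead, 13 behind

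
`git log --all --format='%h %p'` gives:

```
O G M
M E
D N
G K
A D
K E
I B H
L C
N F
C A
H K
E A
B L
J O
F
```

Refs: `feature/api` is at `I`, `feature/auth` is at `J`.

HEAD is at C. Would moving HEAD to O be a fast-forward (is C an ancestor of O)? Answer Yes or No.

A fast-forward from C to O is possible iff C is an ancestor of O.
Ancestors of O: {A, D, E, F, G, K, M, N, O}.
C is not among them, so fast-forward is not possible.

No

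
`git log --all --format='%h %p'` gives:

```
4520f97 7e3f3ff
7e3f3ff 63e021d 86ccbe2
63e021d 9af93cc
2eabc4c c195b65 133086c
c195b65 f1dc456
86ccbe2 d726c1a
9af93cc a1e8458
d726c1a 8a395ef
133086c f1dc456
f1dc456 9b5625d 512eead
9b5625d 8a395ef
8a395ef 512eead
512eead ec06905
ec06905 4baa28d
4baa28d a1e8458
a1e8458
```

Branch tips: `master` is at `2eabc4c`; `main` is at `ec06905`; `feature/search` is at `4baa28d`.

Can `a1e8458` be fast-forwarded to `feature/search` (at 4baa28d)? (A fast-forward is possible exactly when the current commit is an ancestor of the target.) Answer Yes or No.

A fast-forward from a1e8458 to 4baa28d is possible iff a1e8458 is an ancestor of 4baa28d.
Ancestors of 4baa28d: {4baa28d, a1e8458}.
a1e8458 is among them, so fast-forward is possible.

Yes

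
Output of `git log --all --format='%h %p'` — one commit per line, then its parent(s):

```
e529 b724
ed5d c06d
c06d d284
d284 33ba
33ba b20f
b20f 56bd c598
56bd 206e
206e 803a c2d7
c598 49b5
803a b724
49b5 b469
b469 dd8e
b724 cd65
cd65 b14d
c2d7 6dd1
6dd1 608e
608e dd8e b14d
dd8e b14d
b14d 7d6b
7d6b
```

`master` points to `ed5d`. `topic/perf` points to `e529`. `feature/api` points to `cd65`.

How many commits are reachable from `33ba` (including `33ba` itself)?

16

Walking parent pointers from 33ba: reachable set = {206e, 33ba, 49b5, 56bd, 608e, 6dd1, 7d6b, 803a, b14d, b20f, b469, b724, c2d7, c598, cd65, dd8e}.
That is 16 commits.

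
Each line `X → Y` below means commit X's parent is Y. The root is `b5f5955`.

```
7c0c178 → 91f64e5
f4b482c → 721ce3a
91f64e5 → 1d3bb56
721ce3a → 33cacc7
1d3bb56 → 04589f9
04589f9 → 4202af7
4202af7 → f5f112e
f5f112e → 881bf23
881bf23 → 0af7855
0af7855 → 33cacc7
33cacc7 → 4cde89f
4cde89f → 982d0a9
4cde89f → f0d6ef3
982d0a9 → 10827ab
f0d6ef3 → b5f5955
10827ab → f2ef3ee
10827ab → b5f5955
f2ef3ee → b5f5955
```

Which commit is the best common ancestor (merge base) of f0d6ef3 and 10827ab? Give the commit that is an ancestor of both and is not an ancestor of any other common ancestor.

Ancestors of f0d6ef3: {b5f5955, f0d6ef3}.
Ancestors of 10827ab: {10827ab, b5f5955, f2ef3ee}.
Common ancestors: {b5f5955}.
The only common ancestor is b5f5955, so it is the merge base.

b5f5955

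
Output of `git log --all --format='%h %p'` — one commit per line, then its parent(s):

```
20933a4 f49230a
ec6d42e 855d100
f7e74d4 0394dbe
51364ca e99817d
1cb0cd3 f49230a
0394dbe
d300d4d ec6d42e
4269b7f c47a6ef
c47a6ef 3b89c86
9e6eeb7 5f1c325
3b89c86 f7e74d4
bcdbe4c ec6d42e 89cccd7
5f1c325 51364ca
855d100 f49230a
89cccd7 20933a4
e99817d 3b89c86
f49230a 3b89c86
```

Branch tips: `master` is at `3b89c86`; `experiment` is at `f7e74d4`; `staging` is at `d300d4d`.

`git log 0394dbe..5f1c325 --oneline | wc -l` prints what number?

5

Reachable from 5f1c325: {0394dbe, 3b89c86, 51364ca, 5f1c325, e99817d, f7e74d4}.
Reachable from 0394dbe: {0394dbe}.
In 5f1c325's history but not 0394dbe's: {3b89c86, 51364ca, 5f1c325, e99817d, f7e74d4} — 5 commits.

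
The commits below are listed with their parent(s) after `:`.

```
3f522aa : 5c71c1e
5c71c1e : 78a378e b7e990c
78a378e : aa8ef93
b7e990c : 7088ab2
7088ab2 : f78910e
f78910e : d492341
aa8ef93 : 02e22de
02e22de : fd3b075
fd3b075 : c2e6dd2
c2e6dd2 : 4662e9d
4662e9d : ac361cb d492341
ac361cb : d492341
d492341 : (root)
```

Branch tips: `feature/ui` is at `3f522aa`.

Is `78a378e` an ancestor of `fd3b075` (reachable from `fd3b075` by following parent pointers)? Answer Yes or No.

Ancestors of fd3b075: {4662e9d, ac361cb, c2e6dd2, d492341, fd3b075}.
78a378e is not in that set, so it is not an ancestor of fd3b075.

No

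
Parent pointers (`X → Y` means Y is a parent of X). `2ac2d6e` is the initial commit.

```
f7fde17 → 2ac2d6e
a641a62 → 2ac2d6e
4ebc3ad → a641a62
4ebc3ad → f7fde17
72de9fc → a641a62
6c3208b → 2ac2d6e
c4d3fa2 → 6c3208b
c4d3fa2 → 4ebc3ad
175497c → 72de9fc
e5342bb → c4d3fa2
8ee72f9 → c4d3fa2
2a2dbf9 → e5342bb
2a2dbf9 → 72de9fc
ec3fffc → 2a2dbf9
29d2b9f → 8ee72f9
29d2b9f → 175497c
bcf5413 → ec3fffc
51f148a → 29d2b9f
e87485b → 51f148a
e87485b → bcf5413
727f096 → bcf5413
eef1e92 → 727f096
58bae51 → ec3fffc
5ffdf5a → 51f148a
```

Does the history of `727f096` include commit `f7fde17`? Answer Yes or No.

Ancestors of 727f096 (commits reachable by following parents): {2a2dbf9, 2ac2d6e, 4ebc3ad, 6c3208b, 727f096, 72de9fc, a641a62, bcf5413, c4d3fa2, e5342bb, ec3fffc, f7fde17}.
f7fde17 is in that set, so it is an ancestor of 727f096.

Yes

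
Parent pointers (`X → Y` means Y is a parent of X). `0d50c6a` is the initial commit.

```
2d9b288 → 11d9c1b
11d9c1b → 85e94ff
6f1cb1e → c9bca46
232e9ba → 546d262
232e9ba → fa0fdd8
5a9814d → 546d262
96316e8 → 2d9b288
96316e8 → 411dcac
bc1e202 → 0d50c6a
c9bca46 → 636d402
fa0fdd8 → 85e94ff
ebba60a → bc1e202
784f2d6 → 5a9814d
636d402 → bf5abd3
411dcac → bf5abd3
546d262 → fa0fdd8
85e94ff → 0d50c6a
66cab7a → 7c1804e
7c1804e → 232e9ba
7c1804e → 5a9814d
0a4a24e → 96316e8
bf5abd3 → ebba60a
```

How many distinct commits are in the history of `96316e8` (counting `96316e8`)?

Walking parent pointers from 96316e8: reachable set = {0d50c6a, 11d9c1b, 2d9b288, 411dcac, 85e94ff, 96316e8, bc1e202, bf5abd3, ebba60a}.
That is 9 commits.

9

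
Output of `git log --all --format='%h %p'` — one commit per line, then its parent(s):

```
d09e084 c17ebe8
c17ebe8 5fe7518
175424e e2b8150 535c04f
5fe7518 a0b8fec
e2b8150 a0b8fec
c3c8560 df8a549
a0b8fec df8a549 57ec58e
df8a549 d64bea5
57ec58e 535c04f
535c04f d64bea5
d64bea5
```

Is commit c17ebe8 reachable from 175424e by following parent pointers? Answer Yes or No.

No

Ancestors of 175424e: {175424e, 535c04f, 57ec58e, a0b8fec, d64bea5, df8a549, e2b8150}.
c17ebe8 is not in that set, so it is not an ancestor of 175424e.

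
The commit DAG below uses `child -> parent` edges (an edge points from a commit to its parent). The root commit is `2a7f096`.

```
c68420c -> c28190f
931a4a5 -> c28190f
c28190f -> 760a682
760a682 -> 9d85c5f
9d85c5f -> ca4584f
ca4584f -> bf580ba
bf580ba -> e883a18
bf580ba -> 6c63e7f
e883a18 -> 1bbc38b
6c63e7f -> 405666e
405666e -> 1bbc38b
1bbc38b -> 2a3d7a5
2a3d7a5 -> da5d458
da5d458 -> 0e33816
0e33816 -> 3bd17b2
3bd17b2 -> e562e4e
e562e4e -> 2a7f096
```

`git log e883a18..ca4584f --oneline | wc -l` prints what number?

Reachable from ca4584f: {0e33816, 1bbc38b, 2a3d7a5, 2a7f096, 3bd17b2, 405666e, 6c63e7f, bf580ba, ca4584f, da5d458, e562e4e, e883a18}.
Reachable from e883a18: {0e33816, 1bbc38b, 2a3d7a5, 2a7f096, 3bd17b2, da5d458, e562e4e, e883a18}.
In ca4584f's history but not e883a18's: {405666e, 6c63e7f, bf580ba, ca4584f} — 4 commits.

4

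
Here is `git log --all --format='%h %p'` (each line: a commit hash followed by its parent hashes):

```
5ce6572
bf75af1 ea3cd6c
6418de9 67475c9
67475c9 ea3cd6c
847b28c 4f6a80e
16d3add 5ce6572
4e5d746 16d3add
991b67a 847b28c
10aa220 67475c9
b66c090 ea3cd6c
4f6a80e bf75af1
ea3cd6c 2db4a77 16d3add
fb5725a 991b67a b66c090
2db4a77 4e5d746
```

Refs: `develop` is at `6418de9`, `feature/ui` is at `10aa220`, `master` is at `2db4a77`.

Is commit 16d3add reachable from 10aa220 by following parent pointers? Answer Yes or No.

Ancestors of 10aa220 (commits reachable by following parents): {10aa220, 16d3add, 2db4a77, 4e5d746, 5ce6572, 67475c9, ea3cd6c}.
16d3add is in that set, so it is an ancestor of 10aa220.

Yes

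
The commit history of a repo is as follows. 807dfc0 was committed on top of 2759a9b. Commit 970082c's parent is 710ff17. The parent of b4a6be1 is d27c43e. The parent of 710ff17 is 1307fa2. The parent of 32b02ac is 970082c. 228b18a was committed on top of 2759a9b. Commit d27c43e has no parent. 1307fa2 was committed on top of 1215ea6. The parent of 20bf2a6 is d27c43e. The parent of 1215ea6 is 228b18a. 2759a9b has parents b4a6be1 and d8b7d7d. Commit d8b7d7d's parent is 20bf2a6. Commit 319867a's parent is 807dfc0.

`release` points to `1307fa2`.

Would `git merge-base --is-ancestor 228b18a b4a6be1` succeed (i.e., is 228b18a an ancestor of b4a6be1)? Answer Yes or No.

Ancestors of b4a6be1: {b4a6be1, d27c43e}.
228b18a is not in that set, so it is not an ancestor of b4a6be1.

No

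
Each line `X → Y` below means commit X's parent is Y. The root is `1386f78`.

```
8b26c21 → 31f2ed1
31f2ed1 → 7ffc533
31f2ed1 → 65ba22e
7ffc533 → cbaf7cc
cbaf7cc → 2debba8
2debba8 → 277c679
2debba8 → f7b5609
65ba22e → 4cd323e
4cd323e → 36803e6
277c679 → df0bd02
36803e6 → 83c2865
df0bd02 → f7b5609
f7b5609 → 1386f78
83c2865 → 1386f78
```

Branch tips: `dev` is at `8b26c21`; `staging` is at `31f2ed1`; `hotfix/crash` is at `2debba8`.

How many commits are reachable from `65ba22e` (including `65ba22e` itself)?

Walking parent pointers from 65ba22e: reachable set = {1386f78, 36803e6, 4cd323e, 65ba22e, 83c2865}.
That is 5 commits.

5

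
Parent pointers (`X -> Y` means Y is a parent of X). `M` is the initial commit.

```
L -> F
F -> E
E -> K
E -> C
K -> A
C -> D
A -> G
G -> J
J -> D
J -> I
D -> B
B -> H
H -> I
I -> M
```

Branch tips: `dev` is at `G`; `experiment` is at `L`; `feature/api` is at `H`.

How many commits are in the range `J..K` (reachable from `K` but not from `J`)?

3

Reachable from K: {A, B, D, G, H, I, J, K, M}.
Reachable from J: {B, D, H, I, J, M}.
In K's history but not J's: {A, G, K} — 3 commits.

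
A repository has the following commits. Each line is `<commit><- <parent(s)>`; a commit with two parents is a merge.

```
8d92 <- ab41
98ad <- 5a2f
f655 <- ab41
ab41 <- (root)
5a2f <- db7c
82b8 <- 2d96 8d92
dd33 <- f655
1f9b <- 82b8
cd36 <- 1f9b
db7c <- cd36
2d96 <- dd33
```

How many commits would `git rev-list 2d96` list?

4

Walking parent pointers from 2d96: reachable set = {2d96, ab41, dd33, f655}.
That is 4 commits.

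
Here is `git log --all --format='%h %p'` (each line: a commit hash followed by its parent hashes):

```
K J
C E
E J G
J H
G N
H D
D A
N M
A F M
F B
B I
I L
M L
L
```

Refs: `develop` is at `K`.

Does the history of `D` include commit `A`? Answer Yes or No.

Ancestors of D (commits reachable by following parents): {A, B, D, F, I, L, M}.
A is in that set, so it is an ancestor of D.

Yes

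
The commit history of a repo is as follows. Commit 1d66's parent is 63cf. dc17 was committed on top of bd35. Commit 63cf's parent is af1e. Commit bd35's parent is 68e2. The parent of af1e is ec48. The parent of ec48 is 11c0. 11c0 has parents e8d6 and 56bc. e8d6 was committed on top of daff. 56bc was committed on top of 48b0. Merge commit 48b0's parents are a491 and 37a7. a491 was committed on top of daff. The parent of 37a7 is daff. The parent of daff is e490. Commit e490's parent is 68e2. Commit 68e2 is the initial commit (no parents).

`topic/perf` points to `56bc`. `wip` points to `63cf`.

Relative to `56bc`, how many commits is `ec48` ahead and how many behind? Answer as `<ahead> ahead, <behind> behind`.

Reachable from ec48: {11c0, 37a7, 48b0, 56bc, 68e2, a491, daff, e490, e8d6, ec48}.
Reachable from 56bc: {37a7, 48b0, 56bc, 68e2, a491, daff, e490}.
Only in ec48's history (ahead): {11c0, e8d6, ec48} — 3.
Only in 56bc's history (behind): {} — 0.

3 ahead, 0 behind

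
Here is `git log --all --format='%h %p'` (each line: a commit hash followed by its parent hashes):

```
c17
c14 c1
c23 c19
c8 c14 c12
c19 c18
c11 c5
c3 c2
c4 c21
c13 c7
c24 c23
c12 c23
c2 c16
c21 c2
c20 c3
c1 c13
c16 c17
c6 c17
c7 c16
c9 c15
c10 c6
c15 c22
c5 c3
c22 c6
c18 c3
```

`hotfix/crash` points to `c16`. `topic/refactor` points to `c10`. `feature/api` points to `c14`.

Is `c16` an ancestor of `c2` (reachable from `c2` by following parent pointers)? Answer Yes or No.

Ancestors of c2 (commits reachable by following parents): {c16, c17, c2}.
c16 is in that set, so it is an ancestor of c2.

Yes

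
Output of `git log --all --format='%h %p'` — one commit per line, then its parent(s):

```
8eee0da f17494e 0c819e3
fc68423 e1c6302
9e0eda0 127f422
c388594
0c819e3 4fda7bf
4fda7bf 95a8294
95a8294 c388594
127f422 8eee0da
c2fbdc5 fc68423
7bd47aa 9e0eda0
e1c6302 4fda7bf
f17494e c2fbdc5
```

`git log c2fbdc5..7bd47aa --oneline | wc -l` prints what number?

6

Reachable from 7bd47aa: {0c819e3, 127f422, 4fda7bf, 7bd47aa, 8eee0da, 95a8294, 9e0eda0, c2fbdc5, c388594, e1c6302, f17494e, fc68423}.
Reachable from c2fbdc5: {4fda7bf, 95a8294, c2fbdc5, c388594, e1c6302, fc68423}.
In 7bd47aa's history but not c2fbdc5's: {0c819e3, 127f422, 7bd47aa, 8eee0da, 9e0eda0, f17494e} — 6 commits.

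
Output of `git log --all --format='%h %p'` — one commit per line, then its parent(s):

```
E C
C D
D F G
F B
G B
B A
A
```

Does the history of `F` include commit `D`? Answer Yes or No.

Ancestors of F: {A, B, F}.
D is not in that set, so it is not an ancestor of F.

No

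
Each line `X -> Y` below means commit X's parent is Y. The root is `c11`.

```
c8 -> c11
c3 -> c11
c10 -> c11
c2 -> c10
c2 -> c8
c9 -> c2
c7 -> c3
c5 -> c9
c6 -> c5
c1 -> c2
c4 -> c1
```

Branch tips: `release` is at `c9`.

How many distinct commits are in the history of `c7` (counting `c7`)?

Walking parent pointers from c7: reachable set = {c11, c3, c7}.
That is 3 commits.

3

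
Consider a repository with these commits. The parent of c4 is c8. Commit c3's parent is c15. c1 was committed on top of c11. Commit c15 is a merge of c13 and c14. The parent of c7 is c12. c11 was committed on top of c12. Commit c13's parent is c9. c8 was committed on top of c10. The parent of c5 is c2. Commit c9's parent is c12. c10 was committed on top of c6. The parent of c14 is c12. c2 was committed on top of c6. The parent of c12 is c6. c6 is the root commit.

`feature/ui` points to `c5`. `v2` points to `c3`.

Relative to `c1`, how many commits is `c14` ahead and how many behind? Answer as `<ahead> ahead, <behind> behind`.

1 ahead, 2 behind

Reachable from c14: {c12, c14, c6}.
Reachable from c1: {c1, c11, c12, c6}.
Only in c14's history (ahead): {c14} — 1.
Only in c1's history (behind): {c1, c11} — 2.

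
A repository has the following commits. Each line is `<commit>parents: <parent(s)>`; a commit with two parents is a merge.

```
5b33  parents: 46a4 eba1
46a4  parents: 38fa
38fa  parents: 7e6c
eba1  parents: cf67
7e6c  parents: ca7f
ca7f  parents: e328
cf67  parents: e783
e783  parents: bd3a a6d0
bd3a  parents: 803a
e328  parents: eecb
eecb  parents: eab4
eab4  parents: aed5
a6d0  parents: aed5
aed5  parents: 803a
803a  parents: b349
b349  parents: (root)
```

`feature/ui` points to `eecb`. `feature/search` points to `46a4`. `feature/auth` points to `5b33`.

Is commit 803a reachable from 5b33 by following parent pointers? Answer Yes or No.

Ancestors of 5b33 (commits reachable by following parents): {38fa, 46a4, 5b33, 7e6c, 803a, a6d0, aed5, b349, bd3a, ca7f, cf67, e328, e783, eab4, eba1, eecb}.
803a is in that set, so it is an ancestor of 5b33.

Yes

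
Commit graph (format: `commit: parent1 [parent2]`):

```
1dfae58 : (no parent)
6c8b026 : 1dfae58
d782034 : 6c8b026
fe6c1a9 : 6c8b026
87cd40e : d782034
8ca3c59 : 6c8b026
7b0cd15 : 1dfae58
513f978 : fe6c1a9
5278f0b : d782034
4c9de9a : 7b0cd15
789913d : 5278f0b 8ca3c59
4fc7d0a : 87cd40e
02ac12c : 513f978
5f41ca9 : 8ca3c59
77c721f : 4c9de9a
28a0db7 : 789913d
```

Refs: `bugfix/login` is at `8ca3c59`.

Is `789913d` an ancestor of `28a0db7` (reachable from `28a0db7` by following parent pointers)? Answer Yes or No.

Yes

Ancestors of 28a0db7 (commits reachable by following parents): {1dfae58, 28a0db7, 5278f0b, 6c8b026, 789913d, 8ca3c59, d782034}.
789913d is in that set, so it is an ancestor of 28a0db7.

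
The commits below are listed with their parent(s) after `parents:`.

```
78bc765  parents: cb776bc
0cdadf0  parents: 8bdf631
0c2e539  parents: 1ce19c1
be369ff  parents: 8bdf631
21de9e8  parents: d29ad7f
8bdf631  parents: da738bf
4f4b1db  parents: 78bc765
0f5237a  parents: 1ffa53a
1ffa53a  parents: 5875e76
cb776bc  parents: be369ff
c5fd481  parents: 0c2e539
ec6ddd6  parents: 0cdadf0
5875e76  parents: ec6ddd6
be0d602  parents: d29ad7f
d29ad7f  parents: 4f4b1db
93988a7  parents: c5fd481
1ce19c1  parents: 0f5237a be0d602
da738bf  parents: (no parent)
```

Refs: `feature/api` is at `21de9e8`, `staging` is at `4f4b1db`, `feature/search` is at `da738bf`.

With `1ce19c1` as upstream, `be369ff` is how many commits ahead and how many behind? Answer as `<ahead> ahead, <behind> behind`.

Reachable from be369ff: {8bdf631, be369ff, da738bf}.
Reachable from 1ce19c1: {0cdadf0, 0f5237a, 1ce19c1, 1ffa53a, 4f4b1db, 5875e76, 78bc765, 8bdf631, be0d602, be369ff, cb776bc, d29ad7f, da738bf, ec6ddd6}.
Only in be369ff's history (ahead): {} — 0.
Only in 1ce19c1's history (behind): {0cdadf0, 0f5237a, 1ce19c1, 1ffa53a, 4f4b1db, 5875e76, 78bc765, be0d602, cb776bc, d29ad7f, ec6ddd6} — 11.

0 ahead, 11 behind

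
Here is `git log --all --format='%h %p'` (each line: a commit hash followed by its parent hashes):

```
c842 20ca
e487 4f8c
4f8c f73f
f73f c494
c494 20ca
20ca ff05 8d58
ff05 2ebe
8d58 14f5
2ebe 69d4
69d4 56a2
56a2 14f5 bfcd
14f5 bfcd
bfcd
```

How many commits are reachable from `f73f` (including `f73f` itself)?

10

Walking parent pointers from f73f: reachable set = {14f5, 20ca, 2ebe, 56a2, 69d4, 8d58, bfcd, c494, f73f, ff05}.
That is 10 commits.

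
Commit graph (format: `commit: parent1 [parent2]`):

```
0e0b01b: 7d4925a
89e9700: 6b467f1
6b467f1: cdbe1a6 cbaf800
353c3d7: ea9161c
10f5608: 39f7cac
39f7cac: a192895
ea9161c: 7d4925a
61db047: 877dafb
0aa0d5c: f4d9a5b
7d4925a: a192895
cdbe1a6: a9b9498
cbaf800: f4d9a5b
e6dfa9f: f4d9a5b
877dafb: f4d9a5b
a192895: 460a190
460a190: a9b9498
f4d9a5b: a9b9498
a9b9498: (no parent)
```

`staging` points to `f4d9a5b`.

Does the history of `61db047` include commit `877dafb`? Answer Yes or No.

Ancestors of 61db047 (commits reachable by following parents): {61db047, 877dafb, a9b9498, f4d9a5b}.
877dafb is in that set, so it is an ancestor of 61db047.

Yes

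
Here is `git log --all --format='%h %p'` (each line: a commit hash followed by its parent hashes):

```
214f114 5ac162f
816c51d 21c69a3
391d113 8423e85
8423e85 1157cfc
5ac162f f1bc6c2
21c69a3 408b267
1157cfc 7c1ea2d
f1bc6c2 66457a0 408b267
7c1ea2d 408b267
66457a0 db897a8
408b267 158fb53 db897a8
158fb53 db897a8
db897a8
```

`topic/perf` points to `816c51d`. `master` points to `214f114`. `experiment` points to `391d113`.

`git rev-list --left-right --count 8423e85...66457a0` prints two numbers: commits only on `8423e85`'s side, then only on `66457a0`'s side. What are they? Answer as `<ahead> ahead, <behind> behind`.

5 ahead, 1 behind

Reachable from 8423e85: {1157cfc, 158fb53, 408b267, 7c1ea2d, 8423e85, db897a8}.
Reachable from 66457a0: {66457a0, db897a8}.
Only in 8423e85's history (ahead): {1157cfc, 158fb53, 408b267, 7c1ea2d, 8423e85} — 5.
Only in 66457a0's history (behind): {66457a0} — 1.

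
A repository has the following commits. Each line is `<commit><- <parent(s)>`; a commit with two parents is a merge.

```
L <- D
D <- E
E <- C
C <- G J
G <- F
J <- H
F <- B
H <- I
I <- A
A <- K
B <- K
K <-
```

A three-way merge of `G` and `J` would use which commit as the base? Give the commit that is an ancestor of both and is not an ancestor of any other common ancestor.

K

Ancestors of G: {B, F, G, K}.
Ancestors of J: {A, H, I, J, K}.
Common ancestors: {K}.
The only common ancestor is K, so it is the merge base.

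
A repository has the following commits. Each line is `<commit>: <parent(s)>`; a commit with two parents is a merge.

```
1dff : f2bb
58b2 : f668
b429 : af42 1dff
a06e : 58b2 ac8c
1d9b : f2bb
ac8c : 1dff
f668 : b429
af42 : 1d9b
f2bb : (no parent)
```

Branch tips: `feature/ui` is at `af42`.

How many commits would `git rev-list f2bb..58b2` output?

6

Reachable from 58b2: {1d9b, 1dff, 58b2, af42, b429, f2bb, f668}.
Reachable from f2bb: {f2bb}.
In 58b2's history but not f2bb's: {1d9b, 1dff, 58b2, af42, b429, f668} — 6 commits.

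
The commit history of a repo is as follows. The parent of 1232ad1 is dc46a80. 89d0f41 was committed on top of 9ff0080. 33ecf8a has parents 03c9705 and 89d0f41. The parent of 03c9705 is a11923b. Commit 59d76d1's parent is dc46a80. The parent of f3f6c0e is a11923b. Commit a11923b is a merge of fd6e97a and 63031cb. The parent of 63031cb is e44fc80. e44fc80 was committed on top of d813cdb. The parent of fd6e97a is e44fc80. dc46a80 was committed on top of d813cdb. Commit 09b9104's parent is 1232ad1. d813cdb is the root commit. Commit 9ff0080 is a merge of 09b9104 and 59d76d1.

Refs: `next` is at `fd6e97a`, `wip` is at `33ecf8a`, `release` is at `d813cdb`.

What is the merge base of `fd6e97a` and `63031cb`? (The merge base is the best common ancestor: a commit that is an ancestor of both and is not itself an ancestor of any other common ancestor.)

Ancestors of fd6e97a: {d813cdb, e44fc80, fd6e97a}.
Ancestors of 63031cb: {63031cb, d813cdb, e44fc80}.
Common ancestors: {d813cdb, e44fc80}.
Among these, e44fc80 is not an ancestor of any other common ancestor — it is the merge base.

e44fc80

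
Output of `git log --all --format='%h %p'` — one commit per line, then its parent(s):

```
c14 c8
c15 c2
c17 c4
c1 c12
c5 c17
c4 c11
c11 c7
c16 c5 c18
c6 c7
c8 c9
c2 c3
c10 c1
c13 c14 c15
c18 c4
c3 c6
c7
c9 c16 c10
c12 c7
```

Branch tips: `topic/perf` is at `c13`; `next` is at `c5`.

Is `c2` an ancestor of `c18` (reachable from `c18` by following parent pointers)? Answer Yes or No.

No

Ancestors of c18: {c11, c18, c4, c7}.
c2 is not in that set, so it is not an ancestor of c18.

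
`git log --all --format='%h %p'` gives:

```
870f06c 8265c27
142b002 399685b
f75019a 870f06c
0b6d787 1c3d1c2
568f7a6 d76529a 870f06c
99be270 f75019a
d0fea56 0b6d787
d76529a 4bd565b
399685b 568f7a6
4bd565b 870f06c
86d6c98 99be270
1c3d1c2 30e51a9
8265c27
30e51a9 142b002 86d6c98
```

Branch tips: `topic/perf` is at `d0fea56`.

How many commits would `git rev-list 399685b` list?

6

Walking parent pointers from 399685b: reachable set = {399685b, 4bd565b, 568f7a6, 8265c27, 870f06c, d76529a}.
That is 6 commits.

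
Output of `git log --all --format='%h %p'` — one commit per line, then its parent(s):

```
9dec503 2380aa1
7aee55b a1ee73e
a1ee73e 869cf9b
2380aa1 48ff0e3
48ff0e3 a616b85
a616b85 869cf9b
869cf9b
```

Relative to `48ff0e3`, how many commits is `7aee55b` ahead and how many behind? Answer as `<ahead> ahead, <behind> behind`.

Reachable from 7aee55b: {7aee55b, 869cf9b, a1ee73e}.
Reachable from 48ff0e3: {48ff0e3, 869cf9b, a616b85}.
Only in 7aee55b's history (ahead): {7aee55b, a1ee73e} — 2.
Only in 48ff0e3's history (behind): {48ff0e3, a616b85} — 2.

2 ahead, 2 behind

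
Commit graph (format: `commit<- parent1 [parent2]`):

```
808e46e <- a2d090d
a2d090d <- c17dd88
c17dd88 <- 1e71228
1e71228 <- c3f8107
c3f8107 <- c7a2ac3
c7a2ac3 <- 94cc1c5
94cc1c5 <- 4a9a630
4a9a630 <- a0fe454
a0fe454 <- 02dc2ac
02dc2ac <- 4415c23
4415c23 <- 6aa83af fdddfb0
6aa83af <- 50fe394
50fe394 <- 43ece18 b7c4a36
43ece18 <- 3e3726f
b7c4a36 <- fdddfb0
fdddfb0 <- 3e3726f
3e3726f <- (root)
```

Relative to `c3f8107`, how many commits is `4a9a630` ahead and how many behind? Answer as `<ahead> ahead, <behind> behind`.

Reachable from 4a9a630: {02dc2ac, 3e3726f, 43ece18, 4415c23, 4a9a630, 50fe394, 6aa83af, a0fe454, b7c4a36, fdddfb0}.
Reachable from c3f8107: {02dc2ac, 3e3726f, 43ece18, 4415c23, 4a9a630, 50fe394, 6aa83af, 94cc1c5, a0fe454, b7c4a36, c3f8107, c7a2ac3, fdddfb0}.
Only in 4a9a630's history (ahead): {} — 0.
Only in c3f8107's history (behind): {94cc1c5, c3f8107, c7a2ac3} — 3.

0 ahead, 3 behind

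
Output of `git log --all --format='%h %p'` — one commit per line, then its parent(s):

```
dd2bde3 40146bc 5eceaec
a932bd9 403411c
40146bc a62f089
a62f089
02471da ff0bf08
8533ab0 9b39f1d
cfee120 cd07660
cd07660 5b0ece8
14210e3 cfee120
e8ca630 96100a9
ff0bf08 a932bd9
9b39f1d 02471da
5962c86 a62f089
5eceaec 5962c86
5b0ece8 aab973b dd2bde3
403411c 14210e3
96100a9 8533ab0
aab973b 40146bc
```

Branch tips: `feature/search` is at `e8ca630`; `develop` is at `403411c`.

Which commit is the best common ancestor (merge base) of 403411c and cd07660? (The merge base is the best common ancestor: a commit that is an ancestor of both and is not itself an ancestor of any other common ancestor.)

cd07660

Ancestors of 403411c: {14210e3, 40146bc, 403411c, 5962c86, 5b0ece8, 5eceaec, a62f089, aab973b, cd07660, cfee120, dd2bde3}.
Ancestors of cd07660: {40146bc, 5962c86, 5b0ece8, 5eceaec, a62f089, aab973b, cd07660, dd2bde3}.
Common ancestors: {40146bc, 5962c86, 5b0ece8, 5eceaec, a62f089, aab973b, cd07660, dd2bde3}.
Among these, cd07660 is not an ancestor of any other common ancestor — it is the merge base.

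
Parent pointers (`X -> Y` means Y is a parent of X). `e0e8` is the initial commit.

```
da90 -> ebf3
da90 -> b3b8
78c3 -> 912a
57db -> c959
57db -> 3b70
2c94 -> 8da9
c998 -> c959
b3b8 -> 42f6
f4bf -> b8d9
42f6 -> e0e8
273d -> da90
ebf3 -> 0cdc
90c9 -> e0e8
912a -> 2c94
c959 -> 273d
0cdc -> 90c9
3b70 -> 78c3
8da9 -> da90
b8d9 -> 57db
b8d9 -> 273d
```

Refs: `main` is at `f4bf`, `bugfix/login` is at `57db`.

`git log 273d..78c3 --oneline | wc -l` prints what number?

Reachable from 78c3: {0cdc, 2c94, 42f6, 78c3, 8da9, 90c9, 912a, b3b8, da90, e0e8, ebf3}.
Reachable from 273d: {0cdc, 273d, 42f6, 90c9, b3b8, da90, e0e8, ebf3}.
In 78c3's history but not 273d's: {2c94, 78c3, 8da9, 912a} — 4 commits.

4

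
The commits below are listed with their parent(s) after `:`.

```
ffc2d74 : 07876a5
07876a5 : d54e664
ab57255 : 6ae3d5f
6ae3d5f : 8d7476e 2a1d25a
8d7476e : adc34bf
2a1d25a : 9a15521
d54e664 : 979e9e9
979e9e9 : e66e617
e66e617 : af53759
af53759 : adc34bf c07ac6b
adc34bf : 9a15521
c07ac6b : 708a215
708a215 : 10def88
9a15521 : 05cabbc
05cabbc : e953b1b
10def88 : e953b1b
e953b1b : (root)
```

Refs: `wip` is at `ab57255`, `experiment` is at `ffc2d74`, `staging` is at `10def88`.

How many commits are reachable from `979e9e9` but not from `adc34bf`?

6

Reachable from 979e9e9: {05cabbc, 10def88, 708a215, 979e9e9, 9a15521, adc34bf, af53759, c07ac6b, e66e617, e953b1b}.
Reachable from adc34bf: {05cabbc, 9a15521, adc34bf, e953b1b}.
In 979e9e9's history but not adc34bf's: {10def88, 708a215, 979e9e9, af53759, c07ac6b, e66e617} — 6 commits.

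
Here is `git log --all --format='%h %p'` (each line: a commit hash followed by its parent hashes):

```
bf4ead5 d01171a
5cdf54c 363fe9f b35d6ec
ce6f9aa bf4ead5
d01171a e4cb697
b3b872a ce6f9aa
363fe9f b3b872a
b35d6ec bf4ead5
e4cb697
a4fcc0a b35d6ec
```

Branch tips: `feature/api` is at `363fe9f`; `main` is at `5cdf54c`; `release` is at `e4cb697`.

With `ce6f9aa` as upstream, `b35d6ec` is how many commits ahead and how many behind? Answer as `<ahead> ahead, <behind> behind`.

1 ahead, 1 behind

Reachable from b35d6ec: {b35d6ec, bf4ead5, d01171a, e4cb697}.
Reachable from ce6f9aa: {bf4ead5, ce6f9aa, d01171a, e4cb697}.
Only in b35d6ec's history (ahead): {b35d6ec} — 1.
Only in ce6f9aa's history (behind): {ce6f9aa} — 1.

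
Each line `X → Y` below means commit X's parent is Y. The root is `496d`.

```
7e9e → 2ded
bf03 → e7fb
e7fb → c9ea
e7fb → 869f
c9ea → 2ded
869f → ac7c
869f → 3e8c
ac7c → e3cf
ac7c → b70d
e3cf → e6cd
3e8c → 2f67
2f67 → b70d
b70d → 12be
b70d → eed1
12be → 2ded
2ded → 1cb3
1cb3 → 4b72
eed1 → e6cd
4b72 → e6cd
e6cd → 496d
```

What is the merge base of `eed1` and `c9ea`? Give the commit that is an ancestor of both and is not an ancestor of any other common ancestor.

Ancestors of eed1: {496d, e6cd, eed1}.
Ancestors of c9ea: {1cb3, 2ded, 496d, 4b72, c9ea, e6cd}.
Common ancestors: {496d, e6cd}.
Among these, e6cd is not an ancestor of any other common ancestor — it is the merge base.

e6cd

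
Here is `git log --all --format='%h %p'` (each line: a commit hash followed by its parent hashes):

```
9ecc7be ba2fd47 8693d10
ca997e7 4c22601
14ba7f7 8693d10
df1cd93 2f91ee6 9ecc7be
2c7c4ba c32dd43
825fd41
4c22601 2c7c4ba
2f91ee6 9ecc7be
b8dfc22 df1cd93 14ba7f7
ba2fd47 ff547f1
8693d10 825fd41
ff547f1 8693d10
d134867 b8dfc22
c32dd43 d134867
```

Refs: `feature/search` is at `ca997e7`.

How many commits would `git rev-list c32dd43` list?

11

Walking parent pointers from c32dd43: reachable set = {14ba7f7, 2f91ee6, 825fd41, 8693d10, 9ecc7be, b8dfc22, ba2fd47, c32dd43, d134867, df1cd93, ff547f1}.
That is 11 commits.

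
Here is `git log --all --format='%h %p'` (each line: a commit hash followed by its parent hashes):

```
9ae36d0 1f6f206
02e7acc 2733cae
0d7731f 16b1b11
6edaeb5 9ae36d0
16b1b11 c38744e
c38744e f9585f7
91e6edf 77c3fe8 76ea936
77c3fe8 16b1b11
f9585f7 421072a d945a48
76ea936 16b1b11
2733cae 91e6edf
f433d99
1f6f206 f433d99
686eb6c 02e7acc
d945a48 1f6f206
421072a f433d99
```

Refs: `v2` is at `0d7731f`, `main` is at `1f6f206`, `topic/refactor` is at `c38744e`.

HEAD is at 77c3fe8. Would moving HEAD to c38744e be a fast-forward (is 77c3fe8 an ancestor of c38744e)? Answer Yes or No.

A fast-forward from 77c3fe8 to c38744e is possible iff 77c3fe8 is an ancestor of c38744e.
Ancestors of c38744e: {1f6f206, 421072a, c38744e, d945a48, f433d99, f9585f7}.
77c3fe8 is not among them, so fast-forward is not possible.

No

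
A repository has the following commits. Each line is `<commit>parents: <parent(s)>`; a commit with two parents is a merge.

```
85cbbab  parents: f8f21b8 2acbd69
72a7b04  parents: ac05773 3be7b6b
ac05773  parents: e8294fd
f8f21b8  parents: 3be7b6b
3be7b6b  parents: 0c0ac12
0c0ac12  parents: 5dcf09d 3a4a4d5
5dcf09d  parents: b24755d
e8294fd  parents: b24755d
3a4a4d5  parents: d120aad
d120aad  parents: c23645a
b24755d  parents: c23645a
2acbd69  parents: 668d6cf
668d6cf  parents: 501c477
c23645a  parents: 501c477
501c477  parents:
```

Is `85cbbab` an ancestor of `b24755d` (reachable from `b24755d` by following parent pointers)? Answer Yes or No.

No

Ancestors of b24755d: {501c477, b24755d, c23645a}.
85cbbab is not in that set, so it is not an ancestor of b24755d.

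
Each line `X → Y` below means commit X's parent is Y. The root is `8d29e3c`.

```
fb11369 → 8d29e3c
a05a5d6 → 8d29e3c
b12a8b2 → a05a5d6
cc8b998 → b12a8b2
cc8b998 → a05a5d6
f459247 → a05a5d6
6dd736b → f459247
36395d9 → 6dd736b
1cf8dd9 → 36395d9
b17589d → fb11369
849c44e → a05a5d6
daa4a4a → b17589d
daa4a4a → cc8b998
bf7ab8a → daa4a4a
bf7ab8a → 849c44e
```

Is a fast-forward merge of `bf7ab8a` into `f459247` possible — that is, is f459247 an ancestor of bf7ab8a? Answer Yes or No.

A fast-forward from f459247 to bf7ab8a is possible iff f459247 is an ancestor of bf7ab8a.
Ancestors of bf7ab8a: {849c44e, 8d29e3c, a05a5d6, b12a8b2, b17589d, bf7ab8a, cc8b998, daa4a4a, fb11369}.
f459247 is not among them, so fast-forward is not possible.

No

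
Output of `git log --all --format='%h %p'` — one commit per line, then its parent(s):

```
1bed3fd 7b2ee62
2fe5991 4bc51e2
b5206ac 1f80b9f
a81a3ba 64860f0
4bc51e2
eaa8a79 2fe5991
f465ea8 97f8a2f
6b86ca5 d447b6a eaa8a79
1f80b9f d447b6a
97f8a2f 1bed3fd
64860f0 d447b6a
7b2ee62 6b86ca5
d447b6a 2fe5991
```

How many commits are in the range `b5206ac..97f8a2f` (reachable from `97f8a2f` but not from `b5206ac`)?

5

Reachable from 97f8a2f: {1bed3fd, 2fe5991, 4bc51e2, 6b86ca5, 7b2ee62, 97f8a2f, d447b6a, eaa8a79}.
Reachable from b5206ac: {1f80b9f, 2fe5991, 4bc51e2, b5206ac, d447b6a}.
In 97f8a2f's history but not b5206ac's: {1bed3fd, 6b86ca5, 7b2ee62, 97f8a2f, eaa8a79} — 5 commits.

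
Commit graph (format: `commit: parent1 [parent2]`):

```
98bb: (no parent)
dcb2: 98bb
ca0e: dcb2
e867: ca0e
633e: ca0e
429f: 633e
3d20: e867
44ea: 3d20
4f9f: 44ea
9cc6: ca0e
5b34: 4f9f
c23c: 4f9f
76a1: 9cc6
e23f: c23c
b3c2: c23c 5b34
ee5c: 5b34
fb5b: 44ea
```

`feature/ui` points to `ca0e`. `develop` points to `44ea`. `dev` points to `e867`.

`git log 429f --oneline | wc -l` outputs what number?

5

Walking parent pointers from 429f: reachable set = {429f, 633e, 98bb, ca0e, dcb2}.
That is 5 commits.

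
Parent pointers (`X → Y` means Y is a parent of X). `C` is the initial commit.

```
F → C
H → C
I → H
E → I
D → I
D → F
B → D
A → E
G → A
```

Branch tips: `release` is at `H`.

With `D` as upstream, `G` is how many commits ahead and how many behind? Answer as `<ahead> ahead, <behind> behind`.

Reachable from G: {A, C, E, G, H, I}.
Reachable from D: {C, D, F, H, I}.
Only in G's history (ahead): {A, E, G} — 3.
Only in D's history (behind): {D, F} — 2.

3 ahead, 2 behind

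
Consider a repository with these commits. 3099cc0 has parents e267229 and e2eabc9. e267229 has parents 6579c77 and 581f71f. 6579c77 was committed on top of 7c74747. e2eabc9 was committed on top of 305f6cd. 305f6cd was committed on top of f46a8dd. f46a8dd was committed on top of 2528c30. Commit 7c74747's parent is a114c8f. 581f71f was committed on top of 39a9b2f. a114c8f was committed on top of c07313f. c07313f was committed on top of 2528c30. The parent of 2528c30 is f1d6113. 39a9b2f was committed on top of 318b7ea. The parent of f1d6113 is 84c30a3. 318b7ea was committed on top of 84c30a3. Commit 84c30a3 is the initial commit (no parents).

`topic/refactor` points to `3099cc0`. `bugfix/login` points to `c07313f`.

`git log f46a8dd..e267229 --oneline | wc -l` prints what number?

8

Reachable from e267229: {2528c30, 318b7ea, 39a9b2f, 581f71f, 6579c77, 7c74747, 84c30a3, a114c8f, c07313f, e267229, f1d6113}.
Reachable from f46a8dd: {2528c30, 84c30a3, f1d6113, f46a8dd}.
In e267229's history but not f46a8dd's: {318b7ea, 39a9b2f, 581f71f, 6579c77, 7c74747, a114c8f, c07313f, e267229} — 8 commits.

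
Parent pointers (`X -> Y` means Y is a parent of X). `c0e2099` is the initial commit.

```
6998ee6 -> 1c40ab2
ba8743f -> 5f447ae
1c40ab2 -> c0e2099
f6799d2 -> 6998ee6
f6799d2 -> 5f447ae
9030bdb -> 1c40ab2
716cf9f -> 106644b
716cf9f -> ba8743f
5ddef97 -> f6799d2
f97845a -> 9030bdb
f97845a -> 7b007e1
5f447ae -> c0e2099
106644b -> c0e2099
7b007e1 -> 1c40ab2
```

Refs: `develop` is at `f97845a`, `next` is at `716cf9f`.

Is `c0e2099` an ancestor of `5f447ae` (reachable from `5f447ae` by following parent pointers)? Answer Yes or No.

Yes

Ancestors of 5f447ae (commits reachable by following parents): {5f447ae, c0e2099}.
c0e2099 is in that set, so it is an ancestor of 5f447ae.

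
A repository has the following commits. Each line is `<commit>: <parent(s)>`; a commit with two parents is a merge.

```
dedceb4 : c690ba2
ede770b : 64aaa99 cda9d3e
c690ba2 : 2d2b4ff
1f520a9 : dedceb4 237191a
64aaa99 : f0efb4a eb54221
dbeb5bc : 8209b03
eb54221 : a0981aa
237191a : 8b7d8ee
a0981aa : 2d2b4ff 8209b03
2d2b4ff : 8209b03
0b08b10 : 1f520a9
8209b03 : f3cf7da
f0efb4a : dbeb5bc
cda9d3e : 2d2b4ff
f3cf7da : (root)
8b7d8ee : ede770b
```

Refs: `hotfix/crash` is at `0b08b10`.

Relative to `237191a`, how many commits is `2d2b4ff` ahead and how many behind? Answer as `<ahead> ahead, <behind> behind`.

0 ahead, 9 behind

Reachable from 2d2b4ff: {2d2b4ff, 8209b03, f3cf7da}.
Reachable from 237191a: {237191a, 2d2b4ff, 64aaa99, 8209b03, 8b7d8ee, a0981aa, cda9d3e, dbeb5bc, eb54221, ede770b, f0efb4a, f3cf7da}.
Only in 2d2b4ff's history (ahead): {} — 0.
Only in 237191a's history (behind): {237191a, 64aaa99, 8b7d8ee, a0981aa, cda9d3e, dbeb5bc, eb54221, ede770b, f0efb4a} — 9.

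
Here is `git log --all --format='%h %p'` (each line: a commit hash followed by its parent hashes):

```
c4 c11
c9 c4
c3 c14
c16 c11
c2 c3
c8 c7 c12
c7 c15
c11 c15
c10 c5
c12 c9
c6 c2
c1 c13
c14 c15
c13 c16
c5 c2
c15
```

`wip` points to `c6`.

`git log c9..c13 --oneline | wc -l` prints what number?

2

Reachable from c13: {c11, c13, c15, c16}.
Reachable from c9: {c11, c15, c4, c9}.
In c13's history but not c9's: {c13, c16} — 2 commits.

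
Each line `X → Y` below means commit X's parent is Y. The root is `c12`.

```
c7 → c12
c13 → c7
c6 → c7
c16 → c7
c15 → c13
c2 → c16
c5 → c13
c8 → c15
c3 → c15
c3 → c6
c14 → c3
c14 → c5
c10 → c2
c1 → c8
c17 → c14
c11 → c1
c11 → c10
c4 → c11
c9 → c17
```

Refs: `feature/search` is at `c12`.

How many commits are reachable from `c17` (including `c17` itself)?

9

Walking parent pointers from c17: reachable set = {c12, c13, c14, c15, c17, c3, c5, c6, c7}.
That is 9 commits.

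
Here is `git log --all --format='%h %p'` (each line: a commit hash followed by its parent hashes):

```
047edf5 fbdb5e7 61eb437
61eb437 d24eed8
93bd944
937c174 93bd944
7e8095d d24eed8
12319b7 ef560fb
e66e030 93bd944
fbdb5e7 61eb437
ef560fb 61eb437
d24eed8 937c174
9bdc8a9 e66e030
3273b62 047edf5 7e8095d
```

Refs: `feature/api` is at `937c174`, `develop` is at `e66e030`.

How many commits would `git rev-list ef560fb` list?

Walking parent pointers from ef560fb: reachable set = {61eb437, 937c174, 93bd944, d24eed8, ef560fb}.
That is 5 commits.

5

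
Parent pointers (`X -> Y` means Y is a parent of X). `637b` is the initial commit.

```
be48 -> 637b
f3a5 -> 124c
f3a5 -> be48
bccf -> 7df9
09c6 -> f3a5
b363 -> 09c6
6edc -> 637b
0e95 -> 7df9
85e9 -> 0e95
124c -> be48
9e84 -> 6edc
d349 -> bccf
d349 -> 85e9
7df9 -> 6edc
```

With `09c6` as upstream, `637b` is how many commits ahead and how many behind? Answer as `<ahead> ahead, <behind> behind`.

0 ahead, 4 behind

Reachable from 637b: {637b}.
Reachable from 09c6: {09c6, 124c, 637b, be48, f3a5}.
Only in 637b's history (ahead): {} — 0.
Only in 09c6's history (behind): {09c6, 124c, be48, f3a5} — 4.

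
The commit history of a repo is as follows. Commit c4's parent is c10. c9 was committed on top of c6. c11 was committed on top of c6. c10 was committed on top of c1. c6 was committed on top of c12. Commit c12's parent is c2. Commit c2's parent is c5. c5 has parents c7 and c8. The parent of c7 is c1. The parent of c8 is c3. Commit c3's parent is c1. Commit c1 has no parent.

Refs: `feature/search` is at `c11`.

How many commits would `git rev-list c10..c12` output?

6

Reachable from c12: {c1, c12, c2, c3, c5, c7, c8}.
Reachable from c10: {c1, c10}.
In c12's history but not c10's: {c12, c2, c3, c5, c7, c8} — 6 commits.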